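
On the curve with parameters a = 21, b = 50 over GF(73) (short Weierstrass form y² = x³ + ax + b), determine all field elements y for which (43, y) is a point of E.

none

x³ + 21x + 50 = 80460 ≡ 14 (mod 73).
14 is a non-residue mod 73; no y exists.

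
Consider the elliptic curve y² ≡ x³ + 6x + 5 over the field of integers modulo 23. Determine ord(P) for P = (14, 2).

9

2P: tangent at (14, 2): λ = (3·14² + 6)/(2·2) ≡ 19/4. 4⁻¹ ≡ 6 (mod 23) since 4·6 = 24 ≡ 1, so λ ≡ 19·6 ≡ 22.
  x = λ² - 14 - 14 = 484 - 28 ≡ 19; y = λ·(14 - 19) - 2 ≡ 3. → (19, 3)
3P: (19, 3) + (14, 2). λ = (2 - 3)/(14 - 19) ≡ 22/18 mod 23. 18⁻¹ ≡ 9 (mod 23), so λ ≡ 14.
  x = λ² - 19 - 14 = 196 - 33 ≡ 2; y = λ·(19 - 2) - 3 ≡ 5. → (2, 5)
4P: (2, 5) + (14, 2). λ = (2 - 5)/(14 - 2) ≡ 20/12 mod 23. 12⁻¹ ≡ 2 (mod 23) since 12·2 = 24 ≡ 1, so λ ≡ 17.
  x = λ² - 2 - 14 = 289 - 16 ≡ 20; y = λ·(2 - 20) - 5 ≡ 11. → (20, 11)
5P: (20, 11) + (14, 2). λ = (2 - 11)/(14 - 20) ≡ 14/17 mod 23. 17⁻¹ ≡ 19 (mod 23), so λ ≡ 13.
  x = λ² - 20 - 14 = 169 - 34 ≡ 20; y = λ·(20 - 20) - 11 ≡ 12. → (20, 12)
6P: (20, 12) + (14, 2). λ = (2 - 12)/(14 - 20) ≡ 13/17 mod 23. 17⁻¹ ≡ 19 (mod 23), so λ ≡ 17.
  x = λ² - 20 - 14 = 289 - 34 ≡ 2; y = λ·(20 - 2) - 12 ≡ 18. → (2, 18)
7P: (2, 18) + (14, 2). λ = (2 - 18)/(14 - 2) ≡ 7/12 mod 23. 12⁻¹ ≡ 2 (mod 23) since 12·2 = 24 ≡ 1, so λ ≡ 14.
  x = λ² - 2 - 14 = 196 - 16 ≡ 19; y = λ·(2 - 19) - 18 ≡ 20. → (19, 20)
8P: (19, 20) + (14, 2). λ = (2 - 20)/(14 - 19) ≡ 5/18 mod 23. 18⁻¹ ≡ 9 (mod 23), so λ ≡ 22.
  x = λ² - 19 - 14 = 484 - 33 ≡ 14; y = λ·(19 - 14) - 20 ≡ 21. → (14, 21)
9P: (14, 21) + (14, 2): same x and y₁ ≡ -y₂, so the sum is O.
9P = O, so the order is 9.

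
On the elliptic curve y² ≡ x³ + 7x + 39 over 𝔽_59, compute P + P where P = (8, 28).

(5, 9)

tangent at (8, 28): λ = (3·8² + 7)/(2·28) ≡ 22/56. 56⁻¹ ≡ 39 (mod 59), so λ ≡ 22·39 ≡ 32.
  x = λ² - 8 - 8 = 1024 - 16 ≡ 5; y = λ·(8 - 5) - 28 ≡ 9. → (5, 9)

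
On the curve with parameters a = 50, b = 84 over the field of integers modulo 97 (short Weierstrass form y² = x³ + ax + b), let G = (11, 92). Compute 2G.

(57, 23)

tangent at (11, 92): λ = (3·11² + 50)/(2·92) ≡ 25/87. 87⁻¹ ≡ 29 (mod 97), so λ ≡ 25·29 ≡ 46.
  x = λ² - 11 - 11 = 2116 - 22 ≡ 57; y = λ·(11 - 57) - 92 ≡ 23. → (57, 23)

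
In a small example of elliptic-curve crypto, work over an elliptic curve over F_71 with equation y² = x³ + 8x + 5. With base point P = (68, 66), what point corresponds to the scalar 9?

Repeated addition: build up to 9P.
2P: tangent at (68, 66): λ = (3·68² + 8)/(2·66) ≡ 35/61. 61⁻¹ ≡ 7 (mod 71), so λ ≡ 35·7 ≡ 32.
  x = λ² - 68 - 68 = 1024 - 136 ≡ 36; y = λ·(68 - 36) - 66 ≡ 35. → (36, 35)
3P: (36, 35) + (68, 66). λ = (66 - 35)/(68 - 36) ≡ 31/32 mod 71. 32⁻¹ ≡ 20 (mod 71), so λ ≡ 52.
  x = λ² - 36 - 68 = 2704 - 104 ≡ 44; y = λ·(36 - 44) - 35 ≡ 46. → (44, 46)
4P: (44, 46) + (68, 66). λ = (66 - 46)/(68 - 44) ≡ 20/24 mod 71. 24⁻¹ ≡ 3 (mod 71) since 24·3 = 72 ≡ 1, so λ ≡ 60.
  x = λ² - 44 - 68 = 3600 - 112 ≡ 9; y = λ·(44 - 9) - 46 ≡ 66. → (9, 66)
5P: (9, 66) + (68, 66). λ = (66 - 66)/(68 - 9) ≡ 0/59 mod 71. 59⁻¹ ≡ 65 (mod 71) since 59·65 = 3835 ≡ 1, so λ ≡ 0.
  x = λ² - 9 - 68 = 0 - 77 ≡ 65; y = λ·(9 - 65) - 66 ≡ 5. → (65, 5)
6P: (65, 5) + (68, 66). λ = (66 - 5)/(68 - 65) ≡ 61/3 mod 71. 3⁻¹ ≡ 24 (mod 71), so λ ≡ 44.
  x = λ² - 65 - 68 = 1936 - 133 ≡ 28; y = λ·(65 - 28) - 5 ≡ 61. → (28, 61)
7P: (28, 61) + (68, 66). λ = (66 - 61)/(68 - 28) ≡ 5/40 mod 71. 40⁻¹ ≡ 16 (mod 71) since 40·16 = 640 ≡ 1, so λ ≡ 9.
  x = λ² - 28 - 68 = 81 - 96 ≡ 56; y = λ·(28 - 56) - 61 ≡ 42. → (56, 42)
8P: (56, 42) + (68, 66). λ = (66 - 42)/(68 - 56) ≡ 24/12 mod 71. 12⁻¹ ≡ 6 (mod 71), so λ ≡ 2.
  x = λ² - 56 - 68 = 4 - 124 ≡ 22; y = λ·(56 - 22) - 42 ≡ 26. → (22, 26)
9P: (22, 26) + (68, 66). λ = (66 - 26)/(68 - 22) ≡ 40/46 mod 71. 46⁻¹ ≡ 17 (mod 71), so λ ≡ 41.
  x = λ² - 22 - 68 = 1681 - 90 ≡ 29; y = λ·(22 - 29) - 26 ≡ 42. → (29, 42)

(29, 42)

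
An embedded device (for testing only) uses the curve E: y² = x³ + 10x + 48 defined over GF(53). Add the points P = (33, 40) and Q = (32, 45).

(33, 40) + (32, 45). λ = (45 - 40)/(32 - 33) ≡ 5/52 mod 53. 52⁻¹ ≡ 52 (mod 53), so λ ≡ 48.
  x = λ² - 33 - 32 = 2304 - 65 ≡ 13; y = λ·(33 - 13) - 40 ≡ 19. → (13, 19)

(13, 19)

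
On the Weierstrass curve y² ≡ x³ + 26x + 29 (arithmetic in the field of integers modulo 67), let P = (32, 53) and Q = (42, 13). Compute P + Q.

(32, 53) + (42, 13). λ = (13 - 53)/(42 - 32) ≡ 27/10 mod 67. 10⁻¹ ≡ 47 (mod 67), so λ ≡ 63.
  x = λ² - 32 - 42 = 3969 - 74 ≡ 9; y = λ·(32 - 9) - 53 ≡ 56. → (9, 56)

(9, 56)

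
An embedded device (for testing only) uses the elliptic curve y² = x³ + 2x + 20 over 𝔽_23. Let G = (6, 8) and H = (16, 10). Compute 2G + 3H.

First 2G:
Repeated addition: build up to 2G.
2G: tangent at (6, 8): λ = (3·6² + 2)/(2·8) ≡ 18/16. 16⁻¹ ≡ 13 (mod 23), so λ ≡ 18·13 ≡ 4.
  x = λ² - 6 - 6 = 16 - 12 ≡ 4; y = λ·(6 - 4) - 8 ≡ 0. → (4, 0)
2G = (4, 0).
Next 3H:
Repeated addition: build up to 3H.
2H: tangent at (16, 10): λ = (3·16² + 2)/(2·10) ≡ 11/20. 20⁻¹ ≡ 15 (mod 23) since 20·15 = 300 ≡ 1, so λ ≡ 11·15 ≡ 4.
  x = λ² - 16 - 16 = 16 - 32 ≡ 7; y = λ·(16 - 7) - 10 ≡ 3. → (7, 3)
3H: (7, 3) + (16, 10). λ = (10 - 3)/(16 - 7) ≡ 7/9 mod 23. 9⁻¹ ≡ 18 (mod 23), so λ ≡ 11.
  x = λ² - 7 - 16 = 121 - 23 ≡ 6; y = λ·(7 - 6) - 3 ≡ 8. → (6, 8)
3H = (6, 8).
Finally 2G + 3H:
(4, 0) + (6, 8). λ = (8 - 0)/(6 - 4) ≡ 8/2 mod 23. 2⁻¹ ≡ 12 (mod 23), so λ ≡ 4.
  x = λ² - 4 - 6 = 16 - 10 ≡ 6; y = λ·(4 - 6) - 0 ≡ 15. → (6, 15)

(6, 15)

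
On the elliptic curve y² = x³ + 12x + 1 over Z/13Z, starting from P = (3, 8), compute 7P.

(4, 10)

Repeated addition: build up to 7P.
2P: tangent at (3, 8): λ = (3·3² + 12)/(2·8) ≡ 0/3. 3⁻¹ ≡ 9 (mod 13) since 3·9 = 27 ≡ 1, so λ ≡ 0·9 ≡ 0.
  x = λ² - 3 - 3 = 0 - 6 ≡ 7; y = λ·(3 - 7) - 8 ≡ 5. → (7, 5)
3P: (7, 5) + (3, 8). λ = (8 - 5)/(3 - 7) ≡ 3/9 mod 13. 9⁻¹ ≡ 3 (mod 13) since 9·3 = 27 ≡ 1, so λ ≡ 9.
  x = λ² - 7 - 3 = 81 - 10 ≡ 6; y = λ·(7 - 6) - 5 ≡ 4. → (6, 4)
4P: (6, 4) + (3, 8). λ = (8 - 4)/(3 - 6) ≡ 4/10 mod 13. 10⁻¹ ≡ 4 (mod 13), so λ ≡ 3.
  x = λ² - 6 - 3 = 9 - 9 ≡ 0; y = λ·(6 - 0) - 4 ≡ 1. → (0, 1)
5P: (0, 1) + (3, 8). λ = (8 - 1)/(3 - 0) ≡ 7/3 mod 13. 3⁻¹ ≡ 9 (mod 13), so λ ≡ 11.
  x = λ² - 0 - 3 = 121 - 3 ≡ 1; y = λ·(0 - 1) - 1 ≡ 1. → (1, 1)
6P: (1, 1) + (3, 8). λ = (8 - 1)/(3 - 1) ≡ 7/2 mod 13. 2⁻¹ ≡ 7 (mod 13), so λ ≡ 10.
  x = λ² - 1 - 3 = 100 - 4 ≡ 5; y = λ·(1 - 5) - 1 ≡ 11. → (5, 11)
7P: (5, 11) + (3, 8). λ = (8 - 11)/(3 - 5) ≡ 10/11 mod 13. 11⁻¹ ≡ 6 (mod 13), so λ ≡ 8.
  x = λ² - 5 - 3 = 64 - 8 ≡ 4; y = λ·(5 - 4) - 11 ≡ 10. → (4, 10)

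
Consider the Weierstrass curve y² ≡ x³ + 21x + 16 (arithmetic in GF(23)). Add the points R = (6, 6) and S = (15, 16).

(18, 19)

(6, 6) + (15, 16). λ = (16 - 6)/(15 - 6) ≡ 10/9 mod 23. 9⁻¹ ≡ 18 (mod 23) since 9·18 = 162 ≡ 1, so λ ≡ 19.
  x = λ² - 6 - 15 = 361 - 21 ≡ 18; y = λ·(6 - 18) - 6 ≡ 19. → (18, 19)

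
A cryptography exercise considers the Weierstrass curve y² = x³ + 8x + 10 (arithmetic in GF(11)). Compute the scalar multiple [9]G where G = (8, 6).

(10, 1)

Double-and-add on 9 = (1001)₂. Start with G = (8, 6) for the leading 1-bit.
double: tangent at (8, 6): λ = (3·8² + 8)/(2·6) ≡ 2/1. 1⁻¹ ≡ 1 (mod 11), so λ ≡ 2·1 ≡ 2.
  x = λ² - 8 - 8 = 4 - 16 ≡ 10; y = λ·(8 - 10) - 6 ≡ 1. → (10, 1)
double: tangent at (10, 1): λ = (3·10² + 8)/(2·1) ≡ 0/2. 2⁻¹ ≡ 6 (mod 11), so λ ≡ 0·6 ≡ 0.
  x = λ² - 10 - 10 = 0 - 20 ≡ 2; y = λ·(10 - 2) - 1 ≡ 10. → (2, 10)
double: tangent at (2, 10): λ = (3·2² + 8)/(2·10) ≡ 9/9. 9⁻¹ ≡ 5 (mod 11) since 9·5 = 45 ≡ 1, so λ ≡ 9·5 ≡ 1.
  x = λ² - 2 - 2 = 1 - 4 ≡ 8; y = λ·(2 - 8) - 10 ≡ 6. → (8, 6)
add G: tangent at (8, 6): λ = (3·8² + 8)/(2·6) ≡ 2/1. 1⁻¹ ≡ 1 (mod 11), so λ ≡ 2·1 ≡ 2.
  x = λ² - 8 - 8 = 4 - 16 ≡ 10; y = λ·(8 - 10) - 6 ≡ 1. → (10, 1)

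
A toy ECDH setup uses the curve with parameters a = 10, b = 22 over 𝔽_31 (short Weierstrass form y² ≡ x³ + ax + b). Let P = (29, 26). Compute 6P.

Repeated addition: build up to 6P.
2P: tangent at (29, 26): λ = (3·29² + 10)/(2·26) ≡ 22/21. 21⁻¹ ≡ 3 (mod 31), so λ ≡ 22·3 ≡ 4.
  x = λ² - 29 - 29 = 16 - 58 ≡ 20; y = λ·(29 - 20) - 26 ≡ 10. → (20, 10)
3P: (20, 10) + (29, 26). λ = (26 - 10)/(29 - 20) ≡ 16/9 mod 31. 9⁻¹ ≡ 7 (mod 31), so λ ≡ 19.
  x = λ² - 20 - 29 = 361 - 49 ≡ 2; y = λ·(20 - 2) - 10 ≡ 22. → (2, 22)
4P: (2, 22) + (29, 26). λ = (26 - 22)/(29 - 2) ≡ 4/27 mod 31. 27⁻¹ ≡ 23 (mod 31) since 27·23 = 621 ≡ 1, so λ ≡ 30.
  x = λ² - 2 - 29 = 900 - 31 ≡ 1; y = λ·(2 - 1) - 22 ≡ 8. → (1, 8)
5P: (1, 8) + (29, 26). λ = (26 - 8)/(29 - 1) ≡ 18/28 mod 31. 28⁻¹ ≡ 10 (mod 31) since 28·10 = 280 ≡ 1, so λ ≡ 25.
  x = λ² - 1 - 29 = 625 - 30 ≡ 6; y = λ·(1 - 6) - 8 ≡ 22. → (6, 22)
6P: (6, 22) + (29, 26). λ = (26 - 22)/(29 - 6) ≡ 4/23 mod 31. 23⁻¹ ≡ 27 (mod 31), so λ ≡ 15.
  x = λ² - 6 - 29 = 225 - 35 ≡ 4; y = λ·(6 - 4) - 22 ≡ 8. → (4, 8)

(4, 8)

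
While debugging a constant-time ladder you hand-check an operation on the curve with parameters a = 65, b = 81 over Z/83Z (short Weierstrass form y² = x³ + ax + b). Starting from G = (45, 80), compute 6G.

Double-and-add on 6 = (110)₂. Start with G = (45, 80) for the leading 1-bit.
double: tangent at (45, 80): λ = (3·45² + 65)/(2·80) ≡ 81/77. 77⁻¹ ≡ 69 (mod 83) since 77·69 = 5313 ≡ 1, so λ ≡ 81·69 ≡ 28.
  x = λ² - 45 - 45 = 784 - 90 ≡ 30; y = λ·(45 - 30) - 80 ≡ 8. → (30, 8)
add G: (30, 8) + (45, 80). λ = (80 - 8)/(45 - 30) ≡ 72/15 mod 83. 15⁻¹ ≡ 72 (mod 83), so λ ≡ 38.
  x = λ² - 30 - 45 = 1444 - 75 ≡ 41; y = λ·(30 - 41) - 8 ≡ 72. → (41, 72)
double: tangent at (41, 72): λ = (3·41² + 65)/(2·72) ≡ 45/61. 61⁻¹ ≡ 49 (mod 83), so λ ≡ 45·49 ≡ 47.
  x = λ² - 41 - 41 = 2209 - 82 ≡ 52; y = λ·(41 - 52) - 72 ≡ 75. → (52, 75)

(52, 75)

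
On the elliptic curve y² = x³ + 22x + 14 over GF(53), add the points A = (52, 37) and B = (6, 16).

(52, 37) + (6, 16). λ = (16 - 37)/(6 - 52) ≡ 32/7 mod 53. 7⁻¹ ≡ 38 (mod 53), so λ ≡ 50.
  x = λ² - 52 - 6 = 2500 - 58 ≡ 4; y = λ·(52 - 4) - 37 ≡ 31. → (4, 31)

(4, 31)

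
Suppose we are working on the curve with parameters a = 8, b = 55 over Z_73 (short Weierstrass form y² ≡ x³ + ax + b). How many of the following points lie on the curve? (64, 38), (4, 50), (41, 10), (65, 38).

2

(64, 38): 38² ≡ 57, rhs ≡ 57 → on.
(4, 50): 50² ≡ 18, rhs ≡ 5 → off.
(41, 10): 10² ≡ 27, rhs ≡ 27 → on.
(65, 38): 38² ≡ 57, rhs ≡ 63 → off.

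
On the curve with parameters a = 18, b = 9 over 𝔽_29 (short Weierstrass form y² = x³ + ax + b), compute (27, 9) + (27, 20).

O

The two points share x = 27 and their y-coordinates satisfy 9 + 20 ≡ 0 (mod 29), so they are inverses. Their sum is the point at infinity.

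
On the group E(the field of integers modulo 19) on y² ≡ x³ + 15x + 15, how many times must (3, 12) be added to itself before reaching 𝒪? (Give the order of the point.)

2P: tangent at (3, 12): λ = (3·3² + 15)/(2·12) ≡ 4/5. 5⁻¹ ≡ 4 (mod 19), so λ ≡ 4·4 ≡ 16.
  x = λ² - 3 - 3 = 256 - 6 ≡ 3; y = λ·(3 - 3) - 12 ≡ 7. → (3, 7)
3P: (3, 7) + (3, 12): same x and y₁ ≡ -y₂, so the sum is 𝒪.
3P = 𝒪, so the order is 3.

3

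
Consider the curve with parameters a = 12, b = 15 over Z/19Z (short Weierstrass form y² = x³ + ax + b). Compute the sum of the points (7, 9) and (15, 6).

(1, 3)

(7, 9) + (15, 6). λ = (6 - 9)/(15 - 7) ≡ 16/8 mod 19. 8⁻¹ ≡ 12 (mod 19), so λ ≡ 2.
  x = λ² - 7 - 15 = 4 - 22 ≡ 1; y = λ·(7 - 1) - 9 ≡ 3. → (1, 3)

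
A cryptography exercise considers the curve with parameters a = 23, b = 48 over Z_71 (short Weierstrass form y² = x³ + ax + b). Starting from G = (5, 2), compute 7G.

Repeated addition: build up to 7G.
2G: tangent at (5, 2): λ = (3·5² + 23)/(2·2) ≡ 27/4. 4⁻¹ ≡ 18 (mod 71), so λ ≡ 27·18 ≡ 60.
  x = λ² - 5 - 5 = 3600 - 10 ≡ 40; y = λ·(5 - 40) - 2 ≡ 28. → (40, 28)
3G: (40, 28) + (5, 2). λ = (2 - 28)/(5 - 40) ≡ 45/36 mod 71. 36⁻¹ ≡ 2 (mod 71), so λ ≡ 19.
  x = λ² - 40 - 5 = 361 - 45 ≡ 32; y = λ·(40 - 32) - 28 ≡ 53. → (32, 53)
4G: (32, 53) + (5, 2). λ = (2 - 53)/(5 - 32) ≡ 20/44 mod 71. 44⁻¹ ≡ 21 (mod 71) since 44·21 = 924 ≡ 1, so λ ≡ 65.
  x = λ² - 32 - 5 = 4225 - 37 ≡ 70; y = λ·(32 - 70) - 53 ≡ 33. → (70, 33)
5G: (70, 33) + (5, 2). λ = (2 - 33)/(5 - 70) ≡ 40/6 mod 71. 6⁻¹ ≡ 12 (mod 71) since 6·12 = 72 ≡ 1, so λ ≡ 54.
  x = λ² - 70 - 5 = 2916 - 75 ≡ 1; y = λ·(70 - 1) - 33 ≡ 1. → (1, 1)
6G: (1, 1) + (5, 2). λ = (2 - 1)/(5 - 1) ≡ 1/4 mod 71. 4⁻¹ ≡ 18 (mod 71) since 4·18 = 72 ≡ 1, so λ ≡ 18.
  x = λ² - 1 - 5 = 324 - 6 ≡ 34; y = λ·(1 - 34) - 1 ≡ 44. → (34, 44)
7G: (34, 44) + (5, 2). λ = (2 - 44)/(5 - 34) ≡ 29/42 mod 71. 42⁻¹ ≡ 22 (mod 71), so λ ≡ 70.
  x = λ² - 34 - 5 = 4900 - 39 ≡ 33; y = λ·(34 - 33) - 44 ≡ 26. → (33, 26)

(33, 26)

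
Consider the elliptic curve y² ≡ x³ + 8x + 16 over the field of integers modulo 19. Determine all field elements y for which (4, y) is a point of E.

x³ + 8x + 16 = 112 ≡ 17 (mod 19).
Square roots of 17 mod 19: 6 and 13 (since 6² = 36 ≡ 17).

6, 13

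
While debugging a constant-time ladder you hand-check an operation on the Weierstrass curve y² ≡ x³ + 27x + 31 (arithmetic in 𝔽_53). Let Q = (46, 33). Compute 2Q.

(10, 33)

tangent at (46, 33): λ = (3·46² + 27)/(2·33) ≡ 15/13. 13⁻¹ ≡ 49 (mod 53) since 13·49 = 637 ≡ 1, so λ ≡ 15·49 ≡ 46.
  x = λ² - 46 - 46 = 2116 - 92 ≡ 10; y = λ·(46 - 10) - 33 ≡ 33. → (10, 33)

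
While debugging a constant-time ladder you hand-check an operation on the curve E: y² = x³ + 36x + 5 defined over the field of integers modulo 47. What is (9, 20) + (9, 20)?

tangent at (9, 20): λ = (3·9² + 36)/(2·20) ≡ 44/40. 40⁻¹ ≡ 20 (mod 47) since 40·20 = 800 ≡ 1, so λ ≡ 44·20 ≡ 34.
  x = λ² - 9 - 9 = 1156 - 18 ≡ 10; y = λ·(9 - 10) - 20 ≡ 40. → (10, 40)

(10, 40)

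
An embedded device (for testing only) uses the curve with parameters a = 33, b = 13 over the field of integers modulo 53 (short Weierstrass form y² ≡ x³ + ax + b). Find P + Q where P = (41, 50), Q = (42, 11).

(7, 2)

(41, 50) + (42, 11). λ = (11 - 50)/(42 - 41) ≡ 14/1 mod 53. 1⁻¹ ≡ 1 (mod 53), so λ ≡ 14.
  x = λ² - 41 - 42 = 196 - 83 ≡ 7; y = λ·(41 - 7) - 50 ≡ 2. → (7, 2)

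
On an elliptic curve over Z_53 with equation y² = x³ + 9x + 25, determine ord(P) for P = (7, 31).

2P: tangent at (7, 31): λ = (3·7² + 9)/(2·31) ≡ 50/9. 9⁻¹ ≡ 6 (mod 53) since 9·6 = 54 ≡ 1, so λ ≡ 50·6 ≡ 35.
  x = λ² - 7 - 7 = 1225 - 14 ≡ 45; y = λ·(7 - 45) - 31 ≡ 17. → (45, 17)
3P: (45, 17) + (7, 31). λ = (31 - 17)/(7 - 45) ≡ 14/15 mod 53. 15⁻¹ ≡ 46 (mod 53), so λ ≡ 8.
  x = λ² - 45 - 7 = 64 - 52 ≡ 12; y = λ·(45 - 12) - 17 ≡ 35. → (12, 35)
4P: (12, 35) + (7, 31). λ = (31 - 35)/(7 - 12) ≡ 49/48 mod 53. 48⁻¹ ≡ 21 (mod 53) since 48·21 = 1008 ≡ 1, so λ ≡ 22.
  x = λ² - 12 - 7 = 484 - 19 ≡ 41; y = λ·(12 - 41) - 35 ≡ 16. → (41, 16)
5P: (41, 16) + (7, 31). λ = (31 - 16)/(7 - 41) ≡ 15/19 mod 53. 19⁻¹ ≡ 14 (mod 53) since 19·14 = 266 ≡ 1, so λ ≡ 51.
  x = λ² - 41 - 7 = 2601 - 48 ≡ 9; y = λ·(41 - 9) - 16 ≡ 26. → (9, 26)
6P: (9, 26) + (7, 31). λ = (31 - 26)/(7 - 9) ≡ 5/51 mod 53. 51⁻¹ ≡ 26 (mod 53), so λ ≡ 24.
  x = λ² - 9 - 7 = 576 - 16 ≡ 30; y = λ·(9 - 30) - 26 ≡ 0. → (30, 0)
7P: (30, 0) + (7, 31). λ = (31 - 0)/(7 - 30) ≡ 31/30 mod 53. 30⁻¹ ≡ 23 (mod 53), so λ ≡ 24.
  x = λ² - 30 - 7 = 576 - 37 ≡ 9; y = λ·(30 - 9) - 0 ≡ 27. → (9, 27)
8P: (9, 27) + (7, 31). λ = (31 - 27)/(7 - 9) ≡ 4/51 mod 53. 51⁻¹ ≡ 26 (mod 53), so λ ≡ 51.
  x = λ² - 9 - 7 = 2601 - 16 ≡ 41; y = λ·(9 - 41) - 27 ≡ 37. → (41, 37)
9P: (41, 37) + (7, 31). λ = (31 - 37)/(7 - 41) ≡ 47/19 mod 53. 19⁻¹ ≡ 14 (mod 53) since 19·14 = 266 ≡ 1, so λ ≡ 22.
  x = λ² - 41 - 7 = 484 - 48 ≡ 12; y = λ·(41 - 12) - 37 ≡ 18. → (12, 18)
10P: (12, 18) + (7, 31). λ = (31 - 18)/(7 - 12) ≡ 13/48 mod 53. 48⁻¹ ≡ 21 (mod 53), so λ ≡ 8.
  x = λ² - 12 - 7 = 64 - 19 ≡ 45; y = λ·(12 - 45) - 18 ≡ 36. → (45, 36)
11P: (45, 36) + (7, 31). λ = (31 - 36)/(7 - 45) ≡ 48/15 mod 53. 15⁻¹ ≡ 46 (mod 53), so λ ≡ 35.
  x = λ² - 45 - 7 = 1225 - 52 ≡ 7; y = λ·(45 - 7) - 36 ≡ 22. → (7, 22)
12P: (7, 22) + (7, 31): same x and y₁ ≡ -y₂, so the sum is ∞.
12P = ∞, so the order is 12.

12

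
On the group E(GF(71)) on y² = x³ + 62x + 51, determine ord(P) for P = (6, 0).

2P: (6, 0) + (6, 0): same x and y₁ ≡ -y₂, so the sum is ∞.
2P = ∞, so the order is 2.

2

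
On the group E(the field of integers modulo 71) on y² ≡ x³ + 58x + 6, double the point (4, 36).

tangent at (4, 36): λ = (3·4² + 58)/(2·36) ≡ 35/1. 1⁻¹ ≡ 1 (mod 71), so λ ≡ 35·1 ≡ 35.
  x = λ² - 4 - 4 = 1225 - 8 ≡ 10; y = λ·(4 - 10) - 36 ≡ 38. → (10, 38)

(10, 38)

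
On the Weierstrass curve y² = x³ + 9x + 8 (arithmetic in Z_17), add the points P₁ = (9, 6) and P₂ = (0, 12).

(16, 10)

(9, 6) + (0, 12). λ = (12 - 6)/(0 - 9) ≡ 6/8 mod 17. 8⁻¹ ≡ 15 (mod 17), so λ ≡ 5.
  x = λ² - 9 - 0 = 25 - 9 ≡ 16; y = λ·(9 - 16) - 6 ≡ 10. → (16, 10)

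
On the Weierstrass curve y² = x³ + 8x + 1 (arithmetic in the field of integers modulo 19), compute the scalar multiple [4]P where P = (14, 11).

(12, 18)

Repeated addition: build up to 4P.
2P: tangent at (14, 11): λ = (3·14² + 8)/(2·11) ≡ 7/3. 3⁻¹ ≡ 13 (mod 19), so λ ≡ 7·13 ≡ 15.
  x = λ² - 14 - 14 = 225 - 28 ≡ 7; y = λ·(14 - 7) - 11 ≡ 18. → (7, 18)
3P: (7, 18) + (14, 11). λ = (11 - 18)/(14 - 7) ≡ 12/7 mod 19. 7⁻¹ ≡ 11 (mod 19) since 7·11 = 77 ≡ 1, so λ ≡ 18.
  x = λ² - 7 - 14 = 324 - 21 ≡ 18; y = λ·(7 - 18) - 18 ≡ 12. → (18, 12)
4P: (18, 12) + (14, 11). λ = (11 - 12)/(14 - 18) ≡ 18/15 mod 19. 15⁻¹ ≡ 14 (mod 19) since 15·14 = 210 ≡ 1, so λ ≡ 5.
  x = λ² - 18 - 14 = 25 - 32 ≡ 12; y = λ·(18 - 12) - 12 ≡ 18. → (12, 18)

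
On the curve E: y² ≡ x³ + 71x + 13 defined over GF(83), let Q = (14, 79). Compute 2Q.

(10, 48)

tangent at (14, 79): λ = (3·14² + 71)/(2·79) ≡ 78/75. 75⁻¹ ≡ 31 (mod 83), so λ ≡ 78·31 ≡ 11.
  x = λ² - 14 - 14 = 121 - 28 ≡ 10; y = λ·(14 - 10) - 79 ≡ 48. → (10, 48)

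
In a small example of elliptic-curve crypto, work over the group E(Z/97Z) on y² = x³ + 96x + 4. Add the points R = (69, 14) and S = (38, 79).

(81, 80)

(69, 14) + (38, 79). λ = (79 - 14)/(38 - 69) ≡ 65/66 mod 97. 66⁻¹ ≡ 25 (mod 97) since 66·25 = 1650 ≡ 1, so λ ≡ 73.
  x = λ² - 69 - 38 = 5329 - 107 ≡ 81; y = λ·(69 - 81) - 14 ≡ 80. → (81, 80)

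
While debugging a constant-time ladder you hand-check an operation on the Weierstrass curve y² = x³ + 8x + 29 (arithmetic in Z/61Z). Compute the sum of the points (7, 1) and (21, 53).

(58, 10)

(7, 1) + (21, 53). λ = (53 - 1)/(21 - 7) ≡ 52/14 mod 61. 14⁻¹ ≡ 48 (mod 61) since 14·48 = 672 ≡ 1, so λ ≡ 56.
  x = λ² - 7 - 21 = 3136 - 28 ≡ 58; y = λ·(7 - 58) - 1 ≡ 10. → (58, 10)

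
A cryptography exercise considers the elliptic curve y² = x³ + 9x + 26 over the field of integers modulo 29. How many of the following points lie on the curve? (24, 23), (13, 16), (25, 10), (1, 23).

(24, 23): 23² ≡ 7, rhs ≡ 1 → off.
(13, 16): 16² ≡ 24, rhs ≡ 20 → off.
(25, 10): 10² ≡ 13, rhs ≡ 13 → on.
(1, 23): 23² ≡ 7, rhs ≡ 7 → on.

2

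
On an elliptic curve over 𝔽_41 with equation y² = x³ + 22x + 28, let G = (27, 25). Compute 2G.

tangent at (27, 25): λ = (3·27² + 22)/(2·25) ≡ 36/9. 9⁻¹ ≡ 32 (mod 41), so λ ≡ 36·32 ≡ 4.
  x = λ² - 27 - 27 = 16 - 54 ≡ 3; y = λ·(27 - 3) - 25 ≡ 30. → (3, 30)

(3, 30)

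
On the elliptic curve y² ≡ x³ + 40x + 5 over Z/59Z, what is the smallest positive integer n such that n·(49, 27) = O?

9

2P: tangent at (49, 27): λ = (3·49² + 40)/(2·27) ≡ 45/54. 54⁻¹ ≡ 47 (mod 59), so λ ≡ 45·47 ≡ 50.
  x = λ² - 49 - 49 = 2500 - 98 ≡ 42; y = λ·(49 - 42) - 27 ≡ 28. → (42, 28)
3P: (42, 28) + (49, 27). λ = (27 - 28)/(49 - 42) ≡ 58/7 mod 59. 7⁻¹ ≡ 17 (mod 59), so λ ≡ 42.
  x = λ² - 42 - 49 = 1764 - 91 ≡ 21; y = λ·(42 - 21) - 28 ≡ 28. → (21, 28)
4P: (21, 28) + (49, 27). λ = (27 - 28)/(49 - 21) ≡ 58/28 mod 59. 28⁻¹ ≡ 19 (mod 59), so λ ≡ 40.
  x = λ² - 21 - 49 = 1600 - 70 ≡ 55; y = λ·(21 - 55) - 28 ≡ 28. → (55, 28)
5P: (55, 28) + (49, 27). λ = (27 - 28)/(49 - 55) ≡ 58/53 mod 59. 53⁻¹ ≡ 49 (mod 59), so λ ≡ 10.
  x = λ² - 55 - 49 = 100 - 104 ≡ 55; y = λ·(55 - 55) - 28 ≡ 31. → (55, 31)
6P: (55, 31) + (49, 27). λ = (27 - 31)/(49 - 55) ≡ 55/53 mod 59. 53⁻¹ ≡ 49 (mod 59), so λ ≡ 40.
  x = λ² - 55 - 49 = 1600 - 104 ≡ 21; y = λ·(55 - 21) - 31 ≡ 31. → (21, 31)
7P: (21, 31) + (49, 27). λ = (27 - 31)/(49 - 21) ≡ 55/28 mod 59. 28⁻¹ ≡ 19 (mod 59), so λ ≡ 42.
  x = λ² - 21 - 49 = 1764 - 70 ≡ 42; y = λ·(21 - 42) - 31 ≡ 31. → (42, 31)
8P: (42, 31) + (49, 27). λ = (27 - 31)/(49 - 42) ≡ 55/7 mod 59. 7⁻¹ ≡ 17 (mod 59), so λ ≡ 50.
  x = λ² - 42 - 49 = 2500 - 91 ≡ 49; y = λ·(42 - 49) - 31 ≡ 32. → (49, 32)
9P: (49, 32) + (49, 27): same x and y₁ ≡ -y₂, so the sum is O.
9P = O, so the order is 9.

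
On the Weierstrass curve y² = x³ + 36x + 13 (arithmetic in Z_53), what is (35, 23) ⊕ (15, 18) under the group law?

(35, 23) + (15, 18). λ = (18 - 23)/(15 - 35) ≡ 48/33 mod 53. 33⁻¹ ≡ 45 (mod 53), so λ ≡ 40.
  x = λ² - 35 - 15 = 1600 - 50 ≡ 13; y = λ·(35 - 13) - 23 ≡ 9. → (13, 9)

(13, 9)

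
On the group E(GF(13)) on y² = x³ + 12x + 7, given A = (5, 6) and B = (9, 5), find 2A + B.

First 2A:
Repeated addition: build up to 2A.
2A: tangent at (5, 6): λ = (3·5² + 12)/(2·6) ≡ 9/12. 12⁻¹ ≡ 12 (mod 13) since 12·12 = 144 ≡ 1, so λ ≡ 9·12 ≡ 4.
  x = λ² - 5 - 5 = 16 - 10 ≡ 6; y = λ·(5 - 6) - 6 ≡ 3. → (6, 3)
2A = (6, 3).
Finally 2A + B:
(6, 3) + (9, 5). λ = (5 - 3)/(9 - 6) ≡ 2/3 mod 13. 3⁻¹ ≡ 9 (mod 13), so λ ≡ 5.
  x = λ² - 6 - 9 = 25 - 15 ≡ 10; y = λ·(6 - 10) - 3 ≡ 3. → (10, 3)

(10, 3)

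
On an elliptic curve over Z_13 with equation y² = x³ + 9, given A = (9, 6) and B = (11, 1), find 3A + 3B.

First 3A:
Repeated addition: build up to 3A.
2A: tangent at (9, 6): λ = (3·9² + 0)/(2·6) ≡ 9/12. 12⁻¹ ≡ 12 (mod 13) since 12·12 = 144 ≡ 1, so λ ≡ 9·12 ≡ 4.
  x = λ² - 9 - 9 = 16 - 18 ≡ 11; y = λ·(9 - 11) - 6 ≡ 12. → (11, 12)
3A: (11, 12) + (9, 6). λ = (6 - 12)/(9 - 11) ≡ 7/11 mod 13. 11⁻¹ ≡ 6 (mod 13), so λ ≡ 3.
  x = λ² - 11 - 9 = 9 - 20 ≡ 2; y = λ·(11 - 2) - 12 ≡ 2. → (2, 2)
3A = (2, 2).
Next 3B:
Repeated addition: build up to 3B.
2B: tangent at (11, 1): λ = (3·11² + 0)/(2·1) ≡ 12/2. 2⁻¹ ≡ 7 (mod 13) since 2·7 = 14 ≡ 1, so λ ≡ 12·7 ≡ 6.
  x = λ² - 11 - 11 = 36 - 22 ≡ 1; y = λ·(11 - 1) - 1 ≡ 7. → (1, 7)
3B: (1, 7) + (11, 1). λ = (1 - 7)/(11 - 1) ≡ 7/10 mod 13. 10⁻¹ ≡ 4 (mod 13), so λ ≡ 2.
  x = λ² - 1 - 11 = 4 - 12 ≡ 5; y = λ·(1 - 5) - 7 ≡ 11. → (5, 11)
3B = (5, 11).
Finally 3A + 3B:
(2, 2) + (5, 11). λ = (11 - 2)/(5 - 2) ≡ 9/3 mod 13. 3⁻¹ ≡ 9 (mod 13) since 3·9 = 27 ≡ 1, so λ ≡ 3.
  x = λ² - 2 - 5 = 9 - 7 ≡ 2; y = λ·(2 - 2) - 2 ≡ 11. → (2, 11)

(2, 11)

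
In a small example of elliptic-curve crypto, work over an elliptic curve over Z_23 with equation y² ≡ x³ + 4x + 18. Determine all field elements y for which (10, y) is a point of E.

0

x³ + 4x + 18 = 1058 ≡ 0 (mod 23).
Only y = 0 satisfies y² ≡ 0.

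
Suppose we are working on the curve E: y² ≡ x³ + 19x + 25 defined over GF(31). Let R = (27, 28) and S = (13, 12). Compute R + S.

(29, 14)

(27, 28) + (13, 12). λ = (12 - 28)/(13 - 27) ≡ 15/17 mod 31. 17⁻¹ ≡ 11 (mod 31), so λ ≡ 10.
  x = λ² - 27 - 13 = 100 - 40 ≡ 29; y = λ·(27 - 29) - 28 ≡ 14. → (29, 14)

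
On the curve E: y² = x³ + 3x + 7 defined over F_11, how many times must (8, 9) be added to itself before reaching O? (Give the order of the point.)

10

2P: tangent at (8, 9): λ = (3·8² + 3)/(2·9) ≡ 8/7. 7⁻¹ ≡ 8 (mod 11), so λ ≡ 8·8 ≡ 9.
  x = λ² - 8 - 8 = 81 - 16 ≡ 10; y = λ·(8 - 10) - 9 ≡ 6. → (10, 6)
3P: (10, 6) + (8, 9). λ = (9 - 6)/(8 - 10) ≡ 3/9 mod 11. 9⁻¹ ≡ 5 (mod 11), so λ ≡ 4.
  x = λ² - 10 - 8 = 16 - 18 ≡ 9; y = λ·(10 - 9) - 6 ≡ 9. → (9, 9)
4P: (9, 9) + (8, 9). λ = (9 - 9)/(8 - 9) ≡ 0/10 mod 11. 10⁻¹ ≡ 10 (mod 11) since 10·10 = 100 ≡ 1, so λ ≡ 0.
  x = λ² - 9 - 8 = 0 - 17 ≡ 5; y = λ·(9 - 5) - 9 ≡ 2. → (5, 2)
5P: (5, 2) + (8, 9). λ = (9 - 2)/(8 - 5) ≡ 7/3 mod 11. 3⁻¹ ≡ 4 (mod 11) since 3·4 = 12 ≡ 1, so λ ≡ 6.
  x = λ² - 5 - 8 = 36 - 13 ≡ 1; y = λ·(5 - 1) - 2 ≡ 0. → (1, 0)
6P: (1, 0) + (8, 9). λ = (9 - 0)/(8 - 1) ≡ 9/7 mod 11. 7⁻¹ ≡ 8 (mod 11) since 7·8 = 56 ≡ 1, so λ ≡ 6.
  x = λ² - 1 - 8 = 36 - 9 ≡ 5; y = λ·(1 - 5) - 0 ≡ 9. → (5, 9)
7P: (5, 9) + (8, 9). λ = (9 - 9)/(8 - 5) ≡ 0/3 mod 11. 3⁻¹ ≡ 4 (mod 11), so λ ≡ 0.
  x = λ² - 5 - 8 = 0 - 13 ≡ 9; y = λ·(5 - 9) - 9 ≡ 2. → (9, 2)
8P: (9, 2) + (8, 9). λ = (9 - 2)/(8 - 9) ≡ 7/10 mod 11. 10⁻¹ ≡ 10 (mod 11), so λ ≡ 4.
  x = λ² - 9 - 8 = 16 - 17 ≡ 10; y = λ·(9 - 10) - 2 ≡ 5. → (10, 5)
9P: (10, 5) + (8, 9). λ = (9 - 5)/(8 - 10) ≡ 4/9 mod 11. 9⁻¹ ≡ 5 (mod 11), so λ ≡ 9.
  x = λ² - 10 - 8 = 81 - 18 ≡ 8; y = λ·(10 - 8) - 5 ≡ 2. → (8, 2)
10P: (8, 2) + (8, 9): same x and y₁ ≡ -y₂, so the sum is O.
10P = O, so the order is 10.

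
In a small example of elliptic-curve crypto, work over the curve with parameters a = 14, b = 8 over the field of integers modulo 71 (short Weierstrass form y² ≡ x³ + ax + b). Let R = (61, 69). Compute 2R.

tangent at (61, 69): λ = (3·61² + 14)/(2·69) ≡ 30/67. 67⁻¹ ≡ 53 (mod 71) since 67·53 = 3551 ≡ 1, so λ ≡ 30·53 ≡ 28.
  x = λ² - 61 - 61 = 784 - 122 ≡ 23; y = λ·(61 - 23) - 69 ≡ 1. → (23, 1)

(23, 1)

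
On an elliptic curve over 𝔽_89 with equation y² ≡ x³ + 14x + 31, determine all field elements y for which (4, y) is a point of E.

none

x³ + 14x + 31 = 151 ≡ 62 (mod 89).
62 is a non-residue mod 89; no y exists.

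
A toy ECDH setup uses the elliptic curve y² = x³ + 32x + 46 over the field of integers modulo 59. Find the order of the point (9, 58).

2P: tangent at (9, 58): λ = (3·9² + 32)/(2·58) ≡ 39/57. 57⁻¹ ≡ 29 (mod 59), so λ ≡ 39·29 ≡ 10.
  x = λ² - 9 - 9 = 100 - 18 ≡ 23; y = λ·(9 - 23) - 58 ≡ 38. → (23, 38)
3P: (23, 38) + (9, 58). λ = (58 - 38)/(9 - 23) ≡ 20/45 mod 59. 45⁻¹ ≡ 21 (mod 59) since 45·21 = 945 ≡ 1, so λ ≡ 7.
  x = λ² - 23 - 9 = 49 - 32 ≡ 17; y = λ·(23 - 17) - 38 ≡ 4. → (17, 4)
4P: (17, 4) + (9, 58). λ = (58 - 4)/(9 - 17) ≡ 54/51 mod 59. 51⁻¹ ≡ 22 (mod 59) since 51·22 = 1122 ≡ 1, so λ ≡ 8.
  x = λ² - 17 - 9 = 64 - 26 ≡ 38; y = λ·(17 - 38) - 4 ≡ 5. → (38, 5)
5P: (38, 5) + (9, 58). λ = (58 - 5)/(9 - 38) ≡ 53/30 mod 59. 30⁻¹ ≡ 2 (mod 59) since 30·2 = 60 ≡ 1, so λ ≡ 47.
  x = λ² - 38 - 9 = 2209 - 47 ≡ 38; y = λ·(38 - 38) - 5 ≡ 54. → (38, 54)
6P: (38, 54) + (9, 58). λ = (58 - 54)/(9 - 38) ≡ 4/30 mod 59. 30⁻¹ ≡ 2 (mod 59) since 30·2 = 60 ≡ 1, so λ ≡ 8.
  x = λ² - 38 - 9 = 64 - 47 ≡ 17; y = λ·(38 - 17) - 54 ≡ 55. → (17, 55)
7P: (17, 55) + (9, 58). λ = (58 - 55)/(9 - 17) ≡ 3/51 mod 59. 51⁻¹ ≡ 22 (mod 59), so λ ≡ 7.
  x = λ² - 17 - 9 = 49 - 26 ≡ 23; y = λ·(17 - 23) - 55 ≡ 21. → (23, 21)
8P: (23, 21) + (9, 58). λ = (58 - 21)/(9 - 23) ≡ 37/45 mod 59. 45⁻¹ ≡ 21 (mod 59), so λ ≡ 10.
  x = λ² - 23 - 9 = 100 - 32 ≡ 9; y = λ·(23 - 9) - 21 ≡ 1. → (9, 1)
9P: (9, 1) + (9, 58): same x and y₁ ≡ -y₂, so the sum is O.
9P = O, so the order is 9.

9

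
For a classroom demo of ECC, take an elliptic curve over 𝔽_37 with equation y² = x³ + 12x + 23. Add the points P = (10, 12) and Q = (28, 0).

(10, 12) + (28, 0). λ = (0 - 12)/(28 - 10) ≡ 25/18 mod 37. 18⁻¹ ≡ 35 (mod 37) since 18·35 = 630 ≡ 1, so λ ≡ 24.
  x = λ² - 10 - 28 = 576 - 38 ≡ 20; y = λ·(10 - 20) - 12 ≡ 7. → (20, 7)

(20, 7)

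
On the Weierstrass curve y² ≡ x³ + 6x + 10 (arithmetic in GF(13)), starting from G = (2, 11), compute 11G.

Double-and-add on 11 = (1011)₂. Start with G = (2, 11) for the leading 1-bit.
double: tangent at (2, 11): λ = (3·2² + 6)/(2·11) ≡ 5/9. 9⁻¹ ≡ 3 (mod 13), so λ ≡ 5·3 ≡ 2.
  x = λ² - 2 - 2 = 4 - 4 ≡ 0; y = λ·(2 - 0) - 11 ≡ 6. → (0, 6)
double: tangent at (0, 6): λ = (3·0² + 6)/(2·6) ≡ 6/12. 12⁻¹ ≡ 12 (mod 13), so λ ≡ 6·12 ≡ 7.
  x = λ² - 0 - 0 = 49 - 0 ≡ 10; y = λ·(0 - 10) - 6 ≡ 2. → (10, 2)
add G: (10, 2) + (2, 11). λ = (11 - 2)/(2 - 10) ≡ 9/5 mod 13. 5⁻¹ ≡ 8 (mod 13) since 5·8 = 40 ≡ 1, so λ ≡ 7.
  x = λ² - 10 - 2 = 49 - 12 ≡ 11; y = λ·(10 - 11) - 2 ≡ 4. → (11, 4)
double: tangent at (11, 4): λ = (3·11² + 6)/(2·4) ≡ 5/8. 8⁻¹ ≡ 5 (mod 13), so λ ≡ 5·5 ≡ 12.
  x = λ² - 11 - 11 = 144 - 22 ≡ 5; y = λ·(11 - 5) - 4 ≡ 3. → (5, 3)
add G: (5, 3) + (2, 11). λ = (11 - 3)/(2 - 5) ≡ 8/10 mod 13. 10⁻¹ ≡ 4 (mod 13), so λ ≡ 6.
  x = λ² - 5 - 2 = 36 - 7 ≡ 3; y = λ·(5 - 3) - 3 ≡ 9. → (3, 9)

(3, 9)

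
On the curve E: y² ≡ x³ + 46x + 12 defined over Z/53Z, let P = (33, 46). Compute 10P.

(19, 31)

Repeated addition: build up to 10P.
2P: tangent at (33, 46): λ = (3·33² + 46)/(2·46) ≡ 27/39. 39⁻¹ ≡ 34 (mod 53) since 39·34 = 1326 ≡ 1, so λ ≡ 27·34 ≡ 17.
  x = λ² - 33 - 33 = 289 - 66 ≡ 11; y = λ·(33 - 11) - 46 ≡ 10. → (11, 10)
3P: (11, 10) + (33, 46). λ = (46 - 10)/(33 - 11) ≡ 36/22 mod 53. 22⁻¹ ≡ 41 (mod 53) since 22·41 = 902 ≡ 1, so λ ≡ 45.
  x = λ² - 11 - 33 = 2025 - 44 ≡ 20; y = λ·(11 - 20) - 10 ≡ 9. → (20, 9)
4P: (20, 9) + (33, 46). λ = (46 - 9)/(33 - 20) ≡ 37/13 mod 53. 13⁻¹ ≡ 49 (mod 53), so λ ≡ 11.
  x = λ² - 20 - 33 = 121 - 53 ≡ 15; y = λ·(20 - 15) - 9 ≡ 46. → (15, 46)
5P: (15, 46) + (33, 46). λ = (46 - 46)/(33 - 15) ≡ 0/18 mod 53. 18⁻¹ ≡ 3 (mod 53) since 18·3 = 54 ≡ 1, so λ ≡ 0.
  x = λ² - 15 - 33 = 0 - 48 ≡ 5; y = λ·(15 - 5) - 46 ≡ 7. → (5, 7)
6P: (5, 7) + (33, 46). λ = (46 - 7)/(33 - 5) ≡ 39/28 mod 53. 28⁻¹ ≡ 36 (mod 53), so λ ≡ 26.
  x = λ² - 5 - 33 = 676 - 38 ≡ 2; y = λ·(5 - 2) - 7 ≡ 18. → (2, 18)
7P: (2, 18) + (33, 46). λ = (46 - 18)/(33 - 2) ≡ 28/31 mod 53. 31⁻¹ ≡ 12 (mod 53), so λ ≡ 18.
  x = λ² - 2 - 33 = 324 - 35 ≡ 24; y = λ·(2 - 24) - 18 ≡ 10. → (24, 10)
8P: (24, 10) + (33, 46). λ = (46 - 10)/(33 - 24) ≡ 36/9 mod 53. 9⁻¹ ≡ 6 (mod 53) since 9·6 = 54 ≡ 1, so λ ≡ 4.
  x = λ² - 24 - 33 = 16 - 57 ≡ 12; y = λ·(24 - 12) - 10 ≡ 38. → (12, 38)
9P: (12, 38) + (33, 46). λ = (46 - 38)/(33 - 12) ≡ 8/21 mod 53. 21⁻¹ ≡ 48 (mod 53) since 21·48 = 1008 ≡ 1, so λ ≡ 13.
  x = λ² - 12 - 33 = 169 - 45 ≡ 18; y = λ·(12 - 18) - 38 ≡ 43. → (18, 43)
10P: (18, 43) + (33, 46). λ = (46 - 43)/(33 - 18) ≡ 3/15 mod 53. 15⁻¹ ≡ 46 (mod 53) since 15·46 = 690 ≡ 1, so λ ≡ 32.
  x = λ² - 18 - 33 = 1024 - 51 ≡ 19; y = λ·(18 - 19) - 43 ≡ 31. → (19, 31)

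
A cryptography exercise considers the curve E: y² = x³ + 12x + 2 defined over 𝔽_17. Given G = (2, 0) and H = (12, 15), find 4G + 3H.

(8, 7)

First 4G:
Repeated addition: build up to 4G.
2G: (2, 0) + (2, 0): same x and y₁ ≡ -y₂, so the sum is O.
3G: O + (2, 0) = (2, 0) (identity).
4G: (2, 0) + (2, 0): same x and y₁ ≡ -y₂, so the sum is O.
4G = O.
Next 3H:
Repeated addition: build up to 3H.
2H: tangent at (12, 15): λ = (3·12² + 12)/(2·15) ≡ 2/13. 13⁻¹ ≡ 4 (mod 17), so λ ≡ 2·4 ≡ 8.
  x = λ² - 12 - 12 = 64 - 24 ≡ 6; y = λ·(12 - 6) - 15 ≡ 16. → (6, 16)
3H: (6, 16) + (12, 15). λ = (15 - 16)/(12 - 6) ≡ 16/6 mod 17. 6⁻¹ ≡ 3 (mod 17), so λ ≡ 14.
  x = λ² - 6 - 12 = 196 - 18 ≡ 8; y = λ·(6 - 8) - 16 ≡ 7. → (8, 7)
3H = (8, 7).
Finally 4G + 3H:
O + (8, 7) = (8, 7) (identity).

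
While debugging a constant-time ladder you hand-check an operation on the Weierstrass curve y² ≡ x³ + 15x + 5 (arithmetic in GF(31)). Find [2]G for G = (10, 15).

(5, 22)

tangent at (10, 15): λ = (3·10² + 15)/(2·15) ≡ 5/30. 30⁻¹ ≡ 30 (mod 31), so λ ≡ 5·30 ≡ 26.
  x = λ² - 10 - 10 = 676 - 20 ≡ 5; y = λ·(10 - 5) - 15 ≡ 22. → (5, 22)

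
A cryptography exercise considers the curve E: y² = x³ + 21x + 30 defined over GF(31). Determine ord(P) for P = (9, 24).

2P: tangent at (9, 24): λ = (3·9² + 21)/(2·24) ≡ 16/17. 17⁻¹ ≡ 11 (mod 31), so λ ≡ 16·11 ≡ 21.
  x = λ² - 9 - 9 = 441 - 18 ≡ 20; y = λ·(9 - 20) - 24 ≡ 24. → (20, 24)
3P: (20, 24) + (9, 24). λ = (24 - 24)/(9 - 20) ≡ 0/20 mod 31. 20⁻¹ ≡ 14 (mod 31), so λ ≡ 0.
  x = λ² - 20 - 9 = 0 - 29 ≡ 2; y = λ·(20 - 2) - 24 ≡ 7. → (2, 7)
4P: (2, 7) + (9, 24). λ = (24 - 7)/(9 - 2) ≡ 17/7 mod 31. 7⁻¹ ≡ 9 (mod 31) since 7·9 = 63 ≡ 1, so λ ≡ 29.
  x = λ² - 2 - 9 = 841 - 11 ≡ 24; y = λ·(2 - 24) - 7 ≡ 6. → (24, 6)
5P: (24, 6) + (9, 24). λ = (24 - 6)/(9 - 24) ≡ 18/16 mod 31. 16⁻¹ ≡ 2 (mod 31), so λ ≡ 5.
  x = λ² - 24 - 9 = 25 - 33 ≡ 23; y = λ·(24 - 23) - 6 ≡ 30. → (23, 30)
6P: (23, 30) + (9, 24). λ = (24 - 30)/(9 - 23) ≡ 25/17 mod 31. 17⁻¹ ≡ 11 (mod 31), so λ ≡ 27.
  x = λ² - 23 - 9 = 729 - 32 ≡ 15; y = λ·(23 - 15) - 30 ≡ 0. → (15, 0)
7P: (15, 0) + (9, 24). λ = (24 - 0)/(9 - 15) ≡ 24/25 mod 31. 25⁻¹ ≡ 5 (mod 31) since 25·5 = 125 ≡ 1, so λ ≡ 27.
  x = λ² - 15 - 9 = 729 - 24 ≡ 23; y = λ·(15 - 23) - 0 ≡ 1. → (23, 1)
8P: (23, 1) + (9, 24). λ = (24 - 1)/(9 - 23) ≡ 23/17 mod 31. 17⁻¹ ≡ 11 (mod 31), so λ ≡ 5.
  x = λ² - 23 - 9 = 25 - 32 ≡ 24; y = λ·(23 - 24) - 1 ≡ 25. → (24, 25)
9P: (24, 25) + (9, 24). λ = (24 - 25)/(9 - 24) ≡ 30/16 mod 31. 16⁻¹ ≡ 2 (mod 31), so λ ≡ 29.
  x = λ² - 24 - 9 = 841 - 33 ≡ 2; y = λ·(24 - 2) - 25 ≡ 24. → (2, 24)
10P: (2, 24) + (9, 24). λ = (24 - 24)/(9 - 2) ≡ 0/7 mod 31. 7⁻¹ ≡ 9 (mod 31), so λ ≡ 0.
  x = λ² - 2 - 9 = 0 - 11 ≡ 20; y = λ·(2 - 20) - 24 ≡ 7. → (20, 7)
11P: (20, 7) + (9, 24). λ = (24 - 7)/(9 - 20) ≡ 17/20 mod 31. 20⁻¹ ≡ 14 (mod 31) since 20·14 = 280 ≡ 1, so λ ≡ 21.
  x = λ² - 20 - 9 = 441 - 29 ≡ 9; y = λ·(20 - 9) - 7 ≡ 7. → (9, 7)
12P: (9, 7) + (9, 24): same x and y₁ ≡ -y₂, so the sum is ∞.
12P = ∞, so the order is 12.

12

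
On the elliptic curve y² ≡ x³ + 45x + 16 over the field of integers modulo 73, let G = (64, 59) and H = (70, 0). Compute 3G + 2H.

(38, 13)

First 3G:
Repeated addition: build up to 3G.
2G: tangent at (64, 59): λ = (3·64² + 45)/(2·59) ≡ 69/45. 45⁻¹ ≡ 13 (mod 73) since 45·13 = 585 ≡ 1, so λ ≡ 69·13 ≡ 21.
  x = λ² - 64 - 64 = 441 - 128 ≡ 21; y = λ·(64 - 21) - 59 ≡ 41. → (21, 41)
3G: (21, 41) + (64, 59). λ = (59 - 41)/(64 - 21) ≡ 18/43 mod 73. 43⁻¹ ≡ 17 (mod 73) since 43·17 = 731 ≡ 1, so λ ≡ 14.
  x = λ² - 21 - 64 = 196 - 85 ≡ 38; y = λ·(21 - 38) - 41 ≡ 13. → (38, 13)
3G = (38, 13).
Next 2H:
Repeated addition: build up to 2H.
2H: (70, 0) + (70, 0): same x and y₁ ≡ -y₂, so the sum is ∞.
2H = ∞.
Finally 3G + 2H:
(38, 13) + ∞ = (38, 13) (identity).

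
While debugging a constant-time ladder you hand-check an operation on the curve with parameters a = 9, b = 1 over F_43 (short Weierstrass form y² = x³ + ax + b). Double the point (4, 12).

(1, 22)

tangent at (4, 12): λ = (3·4² + 9)/(2·12) ≡ 14/24. 24⁻¹ ≡ 9 (mod 43) since 24·9 = 216 ≡ 1, so λ ≡ 14·9 ≡ 40.
  x = λ² - 4 - 4 = 1600 - 8 ≡ 1; y = λ·(4 - 1) - 12 ≡ 22. → (1, 22)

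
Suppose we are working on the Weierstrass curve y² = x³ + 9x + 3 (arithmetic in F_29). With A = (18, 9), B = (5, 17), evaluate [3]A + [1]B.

First 3A:
Repeated addition: build up to 3A.
2A: tangent at (18, 9): λ = (3·18² + 9)/(2·9) ≡ 24/18. 18⁻¹ ≡ 21 (mod 29), so λ ≡ 24·21 ≡ 11.
  x = λ² - 18 - 18 = 121 - 36 ≡ 27; y = λ·(18 - 27) - 9 ≡ 8. → (27, 8)
3A: (27, 8) + (18, 9). λ = (9 - 8)/(18 - 27) ≡ 1/20 mod 29. 20⁻¹ ≡ 16 (mod 29) since 20·16 = 320 ≡ 1, so λ ≡ 16.
  x = λ² - 27 - 18 = 256 - 45 ≡ 8; y = λ·(27 - 8) - 8 ≡ 6. → (8, 6)
3A = (8, 6).
Finally 3A + B:
(8, 6) + (5, 17). λ = (17 - 6)/(5 - 8) ≡ 11/26 mod 29. 26⁻¹ ≡ 19 (mod 29) since 26·19 = 494 ≡ 1, so λ ≡ 6.
  x = λ² - 8 - 5 = 36 - 13 ≡ 23; y = λ·(8 - 23) - 6 ≡ 20. → (23, 20)

(23, 20)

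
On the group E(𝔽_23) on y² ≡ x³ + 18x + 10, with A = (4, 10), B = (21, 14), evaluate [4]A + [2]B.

(6, 9)

First 4A:
Repeated addition: build up to 4A.
2A: tangent at (4, 10): λ = (3·4² + 18)/(2·10) ≡ 20/20. 20⁻¹ ≡ 15 (mod 23), so λ ≡ 20·15 ≡ 1.
  x = λ² - 4 - 4 = 1 - 8 ≡ 16; y = λ·(4 - 16) - 10 ≡ 1. → (16, 1)
3A: (16, 1) + (4, 10). λ = (10 - 1)/(4 - 16) ≡ 9/11 mod 23. 11⁻¹ ≡ 21 (mod 23), so λ ≡ 5.
  x = λ² - 16 - 4 = 25 - 20 ≡ 5; y = λ·(16 - 5) - 1 ≡ 8. → (5, 8)
4A: (5, 8) + (4, 10). λ = (10 - 8)/(4 - 5) ≡ 2/22 mod 23. 22⁻¹ ≡ 22 (mod 23) since 22·22 = 484 ≡ 1, so λ ≡ 21.
  x = λ² - 5 - 4 = 441 - 9 ≡ 18; y = λ·(5 - 18) - 8 ≡ 18. → (18, 18)
4A = (18, 18).
Next 2B:
Repeated addition: build up to 2B.
2B: tangent at (21, 14): λ = (3·21² + 18)/(2·14) ≡ 7/5. 5⁻¹ ≡ 14 (mod 23), so λ ≡ 7·14 ≡ 6.
  x = λ² - 21 - 21 = 36 - 42 ≡ 17; y = λ·(21 - 17) - 14 ≡ 10. → (17, 10)
2B = (17, 10).
Finally 4A + 2B:
(18, 18) + (17, 10). λ = (10 - 18)/(17 - 18) ≡ 15/22 mod 23. 22⁻¹ ≡ 22 (mod 23), so λ ≡ 8.
  x = λ² - 18 - 17 = 64 - 35 ≡ 6; y = λ·(18 - 6) - 18 ≡ 9. → (6, 9)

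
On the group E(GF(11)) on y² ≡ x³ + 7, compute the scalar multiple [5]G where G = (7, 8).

(4, 7)

Double-and-add on 5 = (101)₂. Start with G = (7, 8) for the leading 1-bit.
double: tangent at (7, 8): λ = (3·7² + 0)/(2·8) ≡ 4/5. 5⁻¹ ≡ 9 (mod 11) since 5·9 = 45 ≡ 1, so λ ≡ 4·9 ≡ 3.
  x = λ² - 7 - 7 = 9 - 14 ≡ 6; y = λ·(7 - 6) - 8 ≡ 6. → (6, 6)
double: tangent at (6, 6): λ = (3·6² + 0)/(2·6) ≡ 9/1. 1⁻¹ ≡ 1 (mod 11), so λ ≡ 9·1 ≡ 9.
  x = λ² - 6 - 6 = 81 - 12 ≡ 3; y = λ·(6 - 3) - 6 ≡ 10. → (3, 10)
add G: (3, 10) + (7, 8). λ = (8 - 10)/(7 - 3) ≡ 9/4 mod 11. 4⁻¹ ≡ 3 (mod 11), so λ ≡ 5.
  x = λ² - 3 - 7 = 25 - 10 ≡ 4; y = λ·(3 - 4) - 10 ≡ 7. → (4, 7)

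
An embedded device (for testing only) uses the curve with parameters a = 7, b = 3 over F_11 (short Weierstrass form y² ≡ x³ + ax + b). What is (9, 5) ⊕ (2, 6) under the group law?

(9, 5) + (2, 6). λ = (6 - 5)/(2 - 9) ≡ 1/4 mod 11. 4⁻¹ ≡ 3 (mod 11), so λ ≡ 3.
  x = λ² - 9 - 2 = 9 - 11 ≡ 9; y = λ·(9 - 9) - 5 ≡ 6. → (9, 6)

(9, 6)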